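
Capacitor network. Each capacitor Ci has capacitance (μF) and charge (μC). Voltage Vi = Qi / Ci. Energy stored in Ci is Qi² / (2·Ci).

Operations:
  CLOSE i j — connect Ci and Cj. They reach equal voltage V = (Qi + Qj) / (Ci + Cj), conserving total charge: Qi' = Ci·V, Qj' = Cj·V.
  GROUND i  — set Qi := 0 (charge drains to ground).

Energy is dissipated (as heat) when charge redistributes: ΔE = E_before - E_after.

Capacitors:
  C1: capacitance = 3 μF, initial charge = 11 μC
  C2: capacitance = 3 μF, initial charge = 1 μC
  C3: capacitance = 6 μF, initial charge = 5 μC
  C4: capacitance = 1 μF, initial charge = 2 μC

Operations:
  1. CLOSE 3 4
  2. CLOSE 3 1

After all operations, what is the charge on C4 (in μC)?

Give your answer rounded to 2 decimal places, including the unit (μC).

Answer: 1.00 μC

Derivation:
Initial: C1(3μF, Q=11μC, V=3.67V), C2(3μF, Q=1μC, V=0.33V), C3(6μF, Q=5μC, V=0.83V), C4(1μF, Q=2μC, V=2.00V)
Op 1: CLOSE 3-4: Q_total=7.00, C_total=7.00, V=1.00; Q3=6.00, Q4=1.00; dissipated=0.583
Op 2: CLOSE 3-1: Q_total=17.00, C_total=9.00, V=1.89; Q3=11.33, Q1=5.67; dissipated=7.111
Final charges: Q1=5.67, Q2=1.00, Q3=11.33, Q4=1.00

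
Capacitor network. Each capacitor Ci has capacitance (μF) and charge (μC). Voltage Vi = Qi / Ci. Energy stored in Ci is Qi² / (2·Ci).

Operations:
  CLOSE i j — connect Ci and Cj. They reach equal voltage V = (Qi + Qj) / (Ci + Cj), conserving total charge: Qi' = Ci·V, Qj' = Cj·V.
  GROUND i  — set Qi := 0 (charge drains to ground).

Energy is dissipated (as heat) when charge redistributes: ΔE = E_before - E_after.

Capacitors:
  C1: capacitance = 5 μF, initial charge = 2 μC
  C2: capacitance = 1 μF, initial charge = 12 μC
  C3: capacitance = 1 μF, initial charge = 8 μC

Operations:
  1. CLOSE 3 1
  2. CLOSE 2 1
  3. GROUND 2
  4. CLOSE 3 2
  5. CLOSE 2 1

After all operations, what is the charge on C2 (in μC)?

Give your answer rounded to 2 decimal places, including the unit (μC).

Initial: C1(5μF, Q=2μC, V=0.40V), C2(1μF, Q=12μC, V=12.00V), C3(1μF, Q=8μC, V=8.00V)
Op 1: CLOSE 3-1: Q_total=10.00, C_total=6.00, V=1.67; Q3=1.67, Q1=8.33; dissipated=24.067
Op 2: CLOSE 2-1: Q_total=20.33, C_total=6.00, V=3.39; Q2=3.39, Q1=16.94; dissipated=44.491
Op 3: GROUND 2: Q2=0; energy lost=5.742
Op 4: CLOSE 3-2: Q_total=1.67, C_total=2.00, V=0.83; Q3=0.83, Q2=0.83; dissipated=0.694
Op 5: CLOSE 2-1: Q_total=17.78, C_total=6.00, V=2.96; Q2=2.96, Q1=14.81; dissipated=2.721
Final charges: Q1=14.81, Q2=2.96, Q3=0.83

Answer: 2.96 μC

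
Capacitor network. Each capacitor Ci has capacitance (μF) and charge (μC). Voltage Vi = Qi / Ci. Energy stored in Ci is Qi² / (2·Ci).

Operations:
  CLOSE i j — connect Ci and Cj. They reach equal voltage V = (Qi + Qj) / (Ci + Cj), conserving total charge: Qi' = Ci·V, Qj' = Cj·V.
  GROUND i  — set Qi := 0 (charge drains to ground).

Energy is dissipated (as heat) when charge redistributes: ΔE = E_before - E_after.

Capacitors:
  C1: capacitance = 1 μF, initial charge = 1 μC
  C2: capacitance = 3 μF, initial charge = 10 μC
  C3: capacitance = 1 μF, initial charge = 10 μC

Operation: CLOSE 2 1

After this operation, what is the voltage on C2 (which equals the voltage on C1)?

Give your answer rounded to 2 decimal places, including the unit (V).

Initial: C1(1μF, Q=1μC, V=1.00V), C2(3μF, Q=10μC, V=3.33V), C3(1μF, Q=10μC, V=10.00V)
Op 1: CLOSE 2-1: Q_total=11.00, C_total=4.00, V=2.75; Q2=8.25, Q1=2.75; dissipated=2.042

Answer: 2.75 V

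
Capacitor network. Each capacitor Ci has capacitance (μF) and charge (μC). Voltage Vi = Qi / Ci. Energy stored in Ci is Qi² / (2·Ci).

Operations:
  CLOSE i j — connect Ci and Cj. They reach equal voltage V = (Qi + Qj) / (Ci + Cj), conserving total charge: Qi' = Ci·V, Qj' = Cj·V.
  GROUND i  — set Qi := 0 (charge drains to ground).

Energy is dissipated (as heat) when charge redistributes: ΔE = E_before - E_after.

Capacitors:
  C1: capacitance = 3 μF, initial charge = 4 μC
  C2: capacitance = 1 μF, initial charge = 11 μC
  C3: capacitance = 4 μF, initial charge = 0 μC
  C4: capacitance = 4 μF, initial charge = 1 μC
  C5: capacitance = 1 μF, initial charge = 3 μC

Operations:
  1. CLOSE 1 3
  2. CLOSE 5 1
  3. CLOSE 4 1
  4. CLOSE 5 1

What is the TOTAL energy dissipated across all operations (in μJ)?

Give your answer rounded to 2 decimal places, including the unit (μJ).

Answer: 4.58 μJ

Derivation:
Initial: C1(3μF, Q=4μC, V=1.33V), C2(1μF, Q=11μC, V=11.00V), C3(4μF, Q=0μC, V=0.00V), C4(4μF, Q=1μC, V=0.25V), C5(1μF, Q=3μC, V=3.00V)
Op 1: CLOSE 1-3: Q_total=4.00, C_total=7.00, V=0.57; Q1=1.71, Q3=2.29; dissipated=1.524
Op 2: CLOSE 5-1: Q_total=4.71, C_total=4.00, V=1.18; Q5=1.18, Q1=3.54; dissipated=2.212
Op 3: CLOSE 4-1: Q_total=4.54, C_total=7.00, V=0.65; Q4=2.59, Q1=1.94; dissipated=0.739
Op 4: CLOSE 5-1: Q_total=3.12, C_total=4.00, V=0.78; Q5=0.78, Q1=2.34; dissipated=0.106
Total dissipated: 4.580 μJ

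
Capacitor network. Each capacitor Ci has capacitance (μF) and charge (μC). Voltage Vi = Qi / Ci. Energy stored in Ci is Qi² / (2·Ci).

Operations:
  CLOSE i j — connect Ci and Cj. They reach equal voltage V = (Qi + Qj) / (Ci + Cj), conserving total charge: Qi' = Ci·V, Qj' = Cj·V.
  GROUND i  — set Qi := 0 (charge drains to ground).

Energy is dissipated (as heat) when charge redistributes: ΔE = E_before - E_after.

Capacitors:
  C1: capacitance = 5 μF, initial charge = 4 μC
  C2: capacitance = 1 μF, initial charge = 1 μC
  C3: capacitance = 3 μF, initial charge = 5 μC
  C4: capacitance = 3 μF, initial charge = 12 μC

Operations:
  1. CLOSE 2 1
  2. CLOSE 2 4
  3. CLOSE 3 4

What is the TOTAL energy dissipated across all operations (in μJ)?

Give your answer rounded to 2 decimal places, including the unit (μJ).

Answer: 5.56 μJ

Derivation:
Initial: C1(5μF, Q=4μC, V=0.80V), C2(1μF, Q=1μC, V=1.00V), C3(3μF, Q=5μC, V=1.67V), C4(3μF, Q=12μC, V=4.00V)
Op 1: CLOSE 2-1: Q_total=5.00, C_total=6.00, V=0.83; Q2=0.83, Q1=4.17; dissipated=0.017
Op 2: CLOSE 2-4: Q_total=12.83, C_total=4.00, V=3.21; Q2=3.21, Q4=9.62; dissipated=3.760
Op 3: CLOSE 3-4: Q_total=14.62, C_total=6.00, V=2.44; Q3=7.31, Q4=7.31; dissipated=1.783
Total dissipated: 5.560 μJ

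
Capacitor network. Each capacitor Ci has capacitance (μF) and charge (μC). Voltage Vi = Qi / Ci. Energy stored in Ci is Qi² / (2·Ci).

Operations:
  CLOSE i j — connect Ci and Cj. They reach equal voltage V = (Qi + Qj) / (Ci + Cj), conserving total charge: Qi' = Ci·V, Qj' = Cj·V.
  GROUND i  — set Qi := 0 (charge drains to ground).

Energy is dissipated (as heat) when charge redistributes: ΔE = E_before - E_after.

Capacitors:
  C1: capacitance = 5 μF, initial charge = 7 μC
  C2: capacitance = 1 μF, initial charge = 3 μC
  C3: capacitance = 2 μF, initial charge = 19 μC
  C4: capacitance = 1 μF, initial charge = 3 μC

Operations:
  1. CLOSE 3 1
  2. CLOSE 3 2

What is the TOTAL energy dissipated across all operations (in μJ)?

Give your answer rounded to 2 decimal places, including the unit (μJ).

Initial: C1(5μF, Q=7μC, V=1.40V), C2(1μF, Q=3μC, V=3.00V), C3(2μF, Q=19μC, V=9.50V), C4(1μF, Q=3μC, V=3.00V)
Op 1: CLOSE 3-1: Q_total=26.00, C_total=7.00, V=3.71; Q3=7.43, Q1=18.57; dissipated=46.864
Op 2: CLOSE 3-2: Q_total=10.43, C_total=3.00, V=3.48; Q3=6.95, Q2=3.48; dissipated=0.170
Total dissipated: 47.034 μJ

Answer: 47.03 μJ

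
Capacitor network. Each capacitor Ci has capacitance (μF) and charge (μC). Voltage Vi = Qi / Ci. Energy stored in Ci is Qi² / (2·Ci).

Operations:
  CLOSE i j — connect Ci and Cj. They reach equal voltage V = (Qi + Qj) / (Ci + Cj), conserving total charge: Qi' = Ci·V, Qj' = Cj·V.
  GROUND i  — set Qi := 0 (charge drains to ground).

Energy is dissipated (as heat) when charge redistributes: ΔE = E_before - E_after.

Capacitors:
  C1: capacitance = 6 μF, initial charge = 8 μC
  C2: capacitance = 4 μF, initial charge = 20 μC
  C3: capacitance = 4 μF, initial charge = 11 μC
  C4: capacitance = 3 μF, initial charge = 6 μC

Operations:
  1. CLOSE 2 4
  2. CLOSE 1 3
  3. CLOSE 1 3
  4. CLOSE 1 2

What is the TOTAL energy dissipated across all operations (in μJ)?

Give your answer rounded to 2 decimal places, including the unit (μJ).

Answer: 14.07 μJ

Derivation:
Initial: C1(6μF, Q=8μC, V=1.33V), C2(4μF, Q=20μC, V=5.00V), C3(4μF, Q=11μC, V=2.75V), C4(3μF, Q=6μC, V=2.00V)
Op 1: CLOSE 2-4: Q_total=26.00, C_total=7.00, V=3.71; Q2=14.86, Q4=11.14; dissipated=7.714
Op 2: CLOSE 1-3: Q_total=19.00, C_total=10.00, V=1.90; Q1=11.40, Q3=7.60; dissipated=2.408
Op 3: CLOSE 1-3: Q_total=19.00, C_total=10.00, V=1.90; Q1=11.40, Q3=7.60; dissipated=0.000
Op 4: CLOSE 1-2: Q_total=26.26, C_total=10.00, V=2.63; Q1=15.75, Q2=10.50; dissipated=3.950
Total dissipated: 14.073 μJ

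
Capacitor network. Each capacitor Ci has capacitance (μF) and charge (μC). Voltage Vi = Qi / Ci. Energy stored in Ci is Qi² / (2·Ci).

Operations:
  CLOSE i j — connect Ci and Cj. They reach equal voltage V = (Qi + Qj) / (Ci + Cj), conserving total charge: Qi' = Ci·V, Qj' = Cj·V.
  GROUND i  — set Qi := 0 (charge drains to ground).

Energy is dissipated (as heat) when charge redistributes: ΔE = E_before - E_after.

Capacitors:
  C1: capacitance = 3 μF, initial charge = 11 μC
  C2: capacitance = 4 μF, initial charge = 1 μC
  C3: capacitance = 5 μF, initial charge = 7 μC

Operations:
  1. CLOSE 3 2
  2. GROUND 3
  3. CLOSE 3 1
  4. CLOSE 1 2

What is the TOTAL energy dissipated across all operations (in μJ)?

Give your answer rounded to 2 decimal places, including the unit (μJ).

Initial: C1(3μF, Q=11μC, V=3.67V), C2(4μF, Q=1μC, V=0.25V), C3(5μF, Q=7μC, V=1.40V)
Op 1: CLOSE 3-2: Q_total=8.00, C_total=9.00, V=0.89; Q3=4.44, Q2=3.56; dissipated=1.469
Op 2: GROUND 3: Q3=0; energy lost=1.975
Op 3: CLOSE 3-1: Q_total=11.00, C_total=8.00, V=1.38; Q3=6.88, Q1=4.12; dissipated=12.604
Op 4: CLOSE 1-2: Q_total=7.68, C_total=7.00, V=1.10; Q1=3.29, Q2=4.39; dissipated=0.203
Total dissipated: 16.251 μJ

Answer: 16.25 μJ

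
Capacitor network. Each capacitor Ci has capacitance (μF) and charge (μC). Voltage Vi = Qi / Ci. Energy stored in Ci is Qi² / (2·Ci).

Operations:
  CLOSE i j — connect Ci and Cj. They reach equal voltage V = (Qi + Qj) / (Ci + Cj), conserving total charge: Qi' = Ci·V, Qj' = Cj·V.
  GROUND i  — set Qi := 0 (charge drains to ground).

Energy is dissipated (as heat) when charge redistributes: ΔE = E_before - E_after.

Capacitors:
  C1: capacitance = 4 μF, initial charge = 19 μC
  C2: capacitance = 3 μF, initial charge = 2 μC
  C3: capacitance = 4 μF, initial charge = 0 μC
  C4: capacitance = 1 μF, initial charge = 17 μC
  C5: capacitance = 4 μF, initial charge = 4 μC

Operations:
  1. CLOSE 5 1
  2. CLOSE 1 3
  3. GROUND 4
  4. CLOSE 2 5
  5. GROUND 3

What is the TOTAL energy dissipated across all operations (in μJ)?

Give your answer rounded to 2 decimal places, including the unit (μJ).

Answer: 175.14 μJ

Derivation:
Initial: C1(4μF, Q=19μC, V=4.75V), C2(3μF, Q=2μC, V=0.67V), C3(4μF, Q=0μC, V=0.00V), C4(1μF, Q=17μC, V=17.00V), C5(4μF, Q=4μC, V=1.00V)
Op 1: CLOSE 5-1: Q_total=23.00, C_total=8.00, V=2.88; Q5=11.50, Q1=11.50; dissipated=14.062
Op 2: CLOSE 1-3: Q_total=11.50, C_total=8.00, V=1.44; Q1=5.75, Q3=5.75; dissipated=8.266
Op 3: GROUND 4: Q4=0; energy lost=144.500
Op 4: CLOSE 2-5: Q_total=13.50, C_total=7.00, V=1.93; Q2=5.79, Q5=7.71; dissipated=4.180
Op 5: GROUND 3: Q3=0; energy lost=4.133
Total dissipated: 175.141 μJ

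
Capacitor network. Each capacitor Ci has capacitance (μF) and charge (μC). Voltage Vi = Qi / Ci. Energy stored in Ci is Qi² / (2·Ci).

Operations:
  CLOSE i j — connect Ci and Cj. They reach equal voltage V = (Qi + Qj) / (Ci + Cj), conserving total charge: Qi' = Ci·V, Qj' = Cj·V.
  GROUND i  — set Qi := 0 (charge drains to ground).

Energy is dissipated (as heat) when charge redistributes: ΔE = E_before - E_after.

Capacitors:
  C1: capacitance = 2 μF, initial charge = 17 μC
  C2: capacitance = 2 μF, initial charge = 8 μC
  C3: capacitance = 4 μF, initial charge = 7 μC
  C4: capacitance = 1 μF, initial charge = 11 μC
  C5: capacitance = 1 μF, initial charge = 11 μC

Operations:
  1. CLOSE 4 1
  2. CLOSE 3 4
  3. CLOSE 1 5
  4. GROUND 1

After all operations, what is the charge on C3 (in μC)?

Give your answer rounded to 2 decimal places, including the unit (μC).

Initial: C1(2μF, Q=17μC, V=8.50V), C2(2μF, Q=8μC, V=4.00V), C3(4μF, Q=7μC, V=1.75V), C4(1μF, Q=11μC, V=11.00V), C5(1μF, Q=11μC, V=11.00V)
Op 1: CLOSE 4-1: Q_total=28.00, C_total=3.00, V=9.33; Q4=9.33, Q1=18.67; dissipated=2.083
Op 2: CLOSE 3-4: Q_total=16.33, C_total=5.00, V=3.27; Q3=13.07, Q4=3.27; dissipated=23.003
Op 3: CLOSE 1-5: Q_total=29.67, C_total=3.00, V=9.89; Q1=19.78, Q5=9.89; dissipated=0.926
Op 4: GROUND 1: Q1=0; energy lost=97.790
Final charges: Q1=0.00, Q2=8.00, Q3=13.07, Q4=3.27, Q5=9.89

Answer: 13.07 μC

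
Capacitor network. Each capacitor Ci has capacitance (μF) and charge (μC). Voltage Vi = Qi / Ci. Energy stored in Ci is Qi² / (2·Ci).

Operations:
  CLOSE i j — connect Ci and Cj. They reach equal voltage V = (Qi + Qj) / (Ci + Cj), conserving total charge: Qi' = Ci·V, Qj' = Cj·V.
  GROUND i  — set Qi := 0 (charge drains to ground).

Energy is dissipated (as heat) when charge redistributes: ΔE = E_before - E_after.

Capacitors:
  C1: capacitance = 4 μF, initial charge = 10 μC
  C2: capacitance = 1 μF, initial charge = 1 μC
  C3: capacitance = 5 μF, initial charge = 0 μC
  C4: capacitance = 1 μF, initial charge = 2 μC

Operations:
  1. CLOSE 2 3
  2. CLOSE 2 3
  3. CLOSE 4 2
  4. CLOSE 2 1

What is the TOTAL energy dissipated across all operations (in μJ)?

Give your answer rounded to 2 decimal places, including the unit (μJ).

Initial: C1(4μF, Q=10μC, V=2.50V), C2(1μF, Q=1μC, V=1.00V), C3(5μF, Q=0μC, V=0.00V), C4(1μF, Q=2μC, V=2.00V)
Op 1: CLOSE 2-3: Q_total=1.00, C_total=6.00, V=0.17; Q2=0.17, Q3=0.83; dissipated=0.417
Op 2: CLOSE 2-3: Q_total=1.00, C_total=6.00, V=0.17; Q2=0.17, Q3=0.83; dissipated=0.000
Op 3: CLOSE 4-2: Q_total=2.17, C_total=2.00, V=1.08; Q4=1.08, Q2=1.08; dissipated=0.840
Op 4: CLOSE 2-1: Q_total=11.08, C_total=5.00, V=2.22; Q2=2.22, Q1=8.87; dissipated=0.803
Total dissipated: 2.060 μJ

Answer: 2.06 μJ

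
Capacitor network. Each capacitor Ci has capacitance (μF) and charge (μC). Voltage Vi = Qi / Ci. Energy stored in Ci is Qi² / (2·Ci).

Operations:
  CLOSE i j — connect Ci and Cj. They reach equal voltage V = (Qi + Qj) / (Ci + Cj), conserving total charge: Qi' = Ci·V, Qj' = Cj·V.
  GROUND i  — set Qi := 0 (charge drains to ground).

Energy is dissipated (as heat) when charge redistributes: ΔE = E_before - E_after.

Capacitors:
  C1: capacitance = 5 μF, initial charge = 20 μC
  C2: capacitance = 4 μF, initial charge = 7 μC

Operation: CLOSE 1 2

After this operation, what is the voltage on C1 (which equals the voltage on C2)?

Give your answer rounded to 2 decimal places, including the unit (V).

Initial: C1(5μF, Q=20μC, V=4.00V), C2(4μF, Q=7μC, V=1.75V)
Op 1: CLOSE 1-2: Q_total=27.00, C_total=9.00, V=3.00; Q1=15.00, Q2=12.00; dissipated=5.625

Answer: 3.00 V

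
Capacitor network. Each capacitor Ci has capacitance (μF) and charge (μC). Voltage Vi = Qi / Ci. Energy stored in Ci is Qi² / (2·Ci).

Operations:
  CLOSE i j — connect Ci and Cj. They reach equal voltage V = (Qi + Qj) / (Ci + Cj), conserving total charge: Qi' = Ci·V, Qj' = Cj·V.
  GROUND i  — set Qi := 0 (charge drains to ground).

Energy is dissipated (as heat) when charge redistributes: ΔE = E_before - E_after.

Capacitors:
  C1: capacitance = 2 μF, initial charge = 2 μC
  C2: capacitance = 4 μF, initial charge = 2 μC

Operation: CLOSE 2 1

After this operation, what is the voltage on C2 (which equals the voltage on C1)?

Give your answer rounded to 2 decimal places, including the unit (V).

Answer: 0.67 V

Derivation:
Initial: C1(2μF, Q=2μC, V=1.00V), C2(4μF, Q=2μC, V=0.50V)
Op 1: CLOSE 2-1: Q_total=4.00, C_total=6.00, V=0.67; Q2=2.67, Q1=1.33; dissipated=0.167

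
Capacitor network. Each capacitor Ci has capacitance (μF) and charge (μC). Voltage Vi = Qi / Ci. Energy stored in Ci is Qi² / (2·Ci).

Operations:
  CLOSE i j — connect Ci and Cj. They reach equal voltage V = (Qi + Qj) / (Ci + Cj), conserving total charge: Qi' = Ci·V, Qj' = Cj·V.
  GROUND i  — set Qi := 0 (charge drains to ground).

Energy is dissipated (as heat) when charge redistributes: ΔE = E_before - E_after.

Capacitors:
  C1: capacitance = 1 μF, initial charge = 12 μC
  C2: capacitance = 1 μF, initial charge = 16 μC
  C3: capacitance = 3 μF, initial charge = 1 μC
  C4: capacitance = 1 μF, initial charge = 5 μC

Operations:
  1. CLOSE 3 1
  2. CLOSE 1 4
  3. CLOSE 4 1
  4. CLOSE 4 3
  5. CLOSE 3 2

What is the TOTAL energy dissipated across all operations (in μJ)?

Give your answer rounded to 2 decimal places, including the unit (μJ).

Initial: C1(1μF, Q=12μC, V=12.00V), C2(1μF, Q=16μC, V=16.00V), C3(3μF, Q=1μC, V=0.33V), C4(1μF, Q=5μC, V=5.00V)
Op 1: CLOSE 3-1: Q_total=13.00, C_total=4.00, V=3.25; Q3=9.75, Q1=3.25; dissipated=51.042
Op 2: CLOSE 1-4: Q_total=8.25, C_total=2.00, V=4.12; Q1=4.12, Q4=4.12; dissipated=0.766
Op 3: CLOSE 4-1: Q_total=8.25, C_total=2.00, V=4.12; Q4=4.12, Q1=4.12; dissipated=0.000
Op 4: CLOSE 4-3: Q_total=13.88, C_total=4.00, V=3.47; Q4=3.47, Q3=10.41; dissipated=0.287
Op 5: CLOSE 3-2: Q_total=26.41, C_total=4.00, V=6.60; Q3=19.80, Q2=6.60; dissipated=58.887
Total dissipated: 110.981 μJ

Answer: 110.98 μJ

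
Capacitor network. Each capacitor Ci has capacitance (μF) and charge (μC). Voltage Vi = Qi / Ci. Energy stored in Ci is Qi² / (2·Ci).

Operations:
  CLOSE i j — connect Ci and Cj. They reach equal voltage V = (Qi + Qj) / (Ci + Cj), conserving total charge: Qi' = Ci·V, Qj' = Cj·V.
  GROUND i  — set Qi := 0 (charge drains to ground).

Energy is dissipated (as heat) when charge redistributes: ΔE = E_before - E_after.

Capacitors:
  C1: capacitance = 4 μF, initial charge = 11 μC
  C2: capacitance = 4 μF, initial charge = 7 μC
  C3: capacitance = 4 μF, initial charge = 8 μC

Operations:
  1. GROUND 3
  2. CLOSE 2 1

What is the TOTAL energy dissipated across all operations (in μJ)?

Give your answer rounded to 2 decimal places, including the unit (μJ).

Answer: 9.00 μJ

Derivation:
Initial: C1(4μF, Q=11μC, V=2.75V), C2(4μF, Q=7μC, V=1.75V), C3(4μF, Q=8μC, V=2.00V)
Op 1: GROUND 3: Q3=0; energy lost=8.000
Op 2: CLOSE 2-1: Q_total=18.00, C_total=8.00, V=2.25; Q2=9.00, Q1=9.00; dissipated=1.000
Total dissipated: 9.000 μJ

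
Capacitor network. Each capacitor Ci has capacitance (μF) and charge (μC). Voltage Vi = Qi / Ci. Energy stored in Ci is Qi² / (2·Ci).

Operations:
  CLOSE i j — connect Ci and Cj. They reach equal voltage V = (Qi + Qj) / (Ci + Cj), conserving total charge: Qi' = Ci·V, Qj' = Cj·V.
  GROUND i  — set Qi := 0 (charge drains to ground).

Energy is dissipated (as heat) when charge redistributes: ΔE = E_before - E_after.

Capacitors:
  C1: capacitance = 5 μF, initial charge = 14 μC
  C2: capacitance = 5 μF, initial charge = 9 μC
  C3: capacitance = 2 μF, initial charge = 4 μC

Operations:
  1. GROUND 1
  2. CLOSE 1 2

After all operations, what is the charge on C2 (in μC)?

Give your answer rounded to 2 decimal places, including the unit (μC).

Answer: 4.50 μC

Derivation:
Initial: C1(5μF, Q=14μC, V=2.80V), C2(5μF, Q=9μC, V=1.80V), C3(2μF, Q=4μC, V=2.00V)
Op 1: GROUND 1: Q1=0; energy lost=19.600
Op 2: CLOSE 1-2: Q_total=9.00, C_total=10.00, V=0.90; Q1=4.50, Q2=4.50; dissipated=4.050
Final charges: Q1=4.50, Q2=4.50, Q3=4.00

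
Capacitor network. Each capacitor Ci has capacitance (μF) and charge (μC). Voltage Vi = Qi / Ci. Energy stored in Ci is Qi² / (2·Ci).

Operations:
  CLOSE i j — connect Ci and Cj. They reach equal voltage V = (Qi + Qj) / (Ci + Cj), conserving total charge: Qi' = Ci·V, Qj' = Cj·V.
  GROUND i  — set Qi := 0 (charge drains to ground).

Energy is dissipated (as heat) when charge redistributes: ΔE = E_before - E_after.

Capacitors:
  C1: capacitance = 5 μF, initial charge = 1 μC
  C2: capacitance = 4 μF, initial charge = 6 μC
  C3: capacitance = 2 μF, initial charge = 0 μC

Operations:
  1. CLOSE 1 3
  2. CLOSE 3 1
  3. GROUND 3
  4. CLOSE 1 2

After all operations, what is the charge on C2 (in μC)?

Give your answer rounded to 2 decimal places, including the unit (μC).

Answer: 2.98 μC

Derivation:
Initial: C1(5μF, Q=1μC, V=0.20V), C2(4μF, Q=6μC, V=1.50V), C3(2μF, Q=0μC, V=0.00V)
Op 1: CLOSE 1-3: Q_total=1.00, C_total=7.00, V=0.14; Q1=0.71, Q3=0.29; dissipated=0.029
Op 2: CLOSE 3-1: Q_total=1.00, C_total=7.00, V=0.14; Q3=0.29, Q1=0.71; dissipated=0.000
Op 3: GROUND 3: Q3=0; energy lost=0.020
Op 4: CLOSE 1-2: Q_total=6.71, C_total=9.00, V=0.75; Q1=3.73, Q2=2.98; dissipated=2.046
Final charges: Q1=3.73, Q2=2.98, Q3=0.00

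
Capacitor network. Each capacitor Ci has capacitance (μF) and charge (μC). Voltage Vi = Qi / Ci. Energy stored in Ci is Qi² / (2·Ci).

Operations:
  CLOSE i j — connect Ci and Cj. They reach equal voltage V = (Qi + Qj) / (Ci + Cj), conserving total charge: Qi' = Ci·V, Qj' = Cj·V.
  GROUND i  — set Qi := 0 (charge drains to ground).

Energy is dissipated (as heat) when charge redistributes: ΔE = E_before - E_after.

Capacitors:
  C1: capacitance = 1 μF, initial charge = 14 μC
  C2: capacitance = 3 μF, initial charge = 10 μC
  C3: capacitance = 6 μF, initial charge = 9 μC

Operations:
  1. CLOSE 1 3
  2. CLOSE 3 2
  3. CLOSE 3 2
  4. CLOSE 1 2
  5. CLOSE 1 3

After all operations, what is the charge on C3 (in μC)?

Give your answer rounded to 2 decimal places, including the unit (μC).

Answer: 19.81 μC

Derivation:
Initial: C1(1μF, Q=14μC, V=14.00V), C2(3μF, Q=10μC, V=3.33V), C3(6μF, Q=9μC, V=1.50V)
Op 1: CLOSE 1-3: Q_total=23.00, C_total=7.00, V=3.29; Q1=3.29, Q3=19.71; dissipated=66.964
Op 2: CLOSE 3-2: Q_total=29.71, C_total=9.00, V=3.30; Q3=19.81, Q2=9.90; dissipated=0.002
Op 3: CLOSE 3-2: Q_total=29.71, C_total=9.00, V=3.30; Q3=19.81, Q2=9.90; dissipated=0.000
Op 4: CLOSE 1-2: Q_total=13.19, C_total=4.00, V=3.30; Q1=3.30, Q2=9.89; dissipated=0.000
Op 5: CLOSE 1-3: Q_total=23.11, C_total=7.00, V=3.30; Q1=3.30, Q3=19.81; dissipated=0.000
Final charges: Q1=3.30, Q2=9.89, Q3=19.81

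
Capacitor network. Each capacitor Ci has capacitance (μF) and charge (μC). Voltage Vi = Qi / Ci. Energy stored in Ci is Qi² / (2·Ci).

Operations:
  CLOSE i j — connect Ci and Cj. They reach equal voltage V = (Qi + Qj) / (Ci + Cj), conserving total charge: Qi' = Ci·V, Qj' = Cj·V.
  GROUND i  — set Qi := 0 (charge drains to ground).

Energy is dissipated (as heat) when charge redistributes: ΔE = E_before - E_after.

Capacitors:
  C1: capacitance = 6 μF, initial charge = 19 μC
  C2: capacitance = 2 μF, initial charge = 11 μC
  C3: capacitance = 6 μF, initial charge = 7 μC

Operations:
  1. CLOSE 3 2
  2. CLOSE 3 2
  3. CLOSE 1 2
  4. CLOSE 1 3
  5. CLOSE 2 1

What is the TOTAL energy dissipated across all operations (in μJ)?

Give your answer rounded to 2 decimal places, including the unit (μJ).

Initial: C1(6μF, Q=19μC, V=3.17V), C2(2μF, Q=11μC, V=5.50V), C3(6μF, Q=7μC, V=1.17V)
Op 1: CLOSE 3-2: Q_total=18.00, C_total=8.00, V=2.25; Q3=13.50, Q2=4.50; dissipated=14.083
Op 2: CLOSE 3-2: Q_total=18.00, C_total=8.00, V=2.25; Q3=13.50, Q2=4.50; dissipated=0.000
Op 3: CLOSE 1-2: Q_total=23.50, C_total=8.00, V=2.94; Q1=17.62, Q2=5.88; dissipated=0.630
Op 4: CLOSE 1-3: Q_total=31.12, C_total=12.00, V=2.59; Q1=15.56, Q3=15.56; dissipated=0.709
Op 5: CLOSE 2-1: Q_total=21.44, C_total=8.00, V=2.68; Q2=5.36, Q1=16.08; dissipated=0.089
Total dissipated: 15.511 μJ

Answer: 15.51 μJ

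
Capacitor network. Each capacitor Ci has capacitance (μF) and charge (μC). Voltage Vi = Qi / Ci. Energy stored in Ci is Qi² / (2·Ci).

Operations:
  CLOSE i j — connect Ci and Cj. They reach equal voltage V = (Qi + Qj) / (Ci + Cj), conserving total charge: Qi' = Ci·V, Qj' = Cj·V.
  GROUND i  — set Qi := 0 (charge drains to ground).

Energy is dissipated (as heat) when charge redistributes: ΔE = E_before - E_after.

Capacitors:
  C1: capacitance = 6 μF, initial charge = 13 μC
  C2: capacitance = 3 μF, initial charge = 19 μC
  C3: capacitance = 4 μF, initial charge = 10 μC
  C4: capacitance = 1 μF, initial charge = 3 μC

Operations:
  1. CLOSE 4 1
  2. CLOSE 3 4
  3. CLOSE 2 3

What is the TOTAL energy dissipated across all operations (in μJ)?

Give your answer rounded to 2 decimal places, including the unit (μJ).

Answer: 13.19 μJ

Derivation:
Initial: C1(6μF, Q=13μC, V=2.17V), C2(3μF, Q=19μC, V=6.33V), C3(4μF, Q=10μC, V=2.50V), C4(1μF, Q=3μC, V=3.00V)
Op 1: CLOSE 4-1: Q_total=16.00, C_total=7.00, V=2.29; Q4=2.29, Q1=13.71; dissipated=0.298
Op 2: CLOSE 3-4: Q_total=12.29, C_total=5.00, V=2.46; Q3=9.83, Q4=2.46; dissipated=0.018
Op 3: CLOSE 2-3: Q_total=28.83, C_total=7.00, V=4.12; Q2=12.36, Q3=16.47; dissipated=12.878
Total dissipated: 13.194 μJ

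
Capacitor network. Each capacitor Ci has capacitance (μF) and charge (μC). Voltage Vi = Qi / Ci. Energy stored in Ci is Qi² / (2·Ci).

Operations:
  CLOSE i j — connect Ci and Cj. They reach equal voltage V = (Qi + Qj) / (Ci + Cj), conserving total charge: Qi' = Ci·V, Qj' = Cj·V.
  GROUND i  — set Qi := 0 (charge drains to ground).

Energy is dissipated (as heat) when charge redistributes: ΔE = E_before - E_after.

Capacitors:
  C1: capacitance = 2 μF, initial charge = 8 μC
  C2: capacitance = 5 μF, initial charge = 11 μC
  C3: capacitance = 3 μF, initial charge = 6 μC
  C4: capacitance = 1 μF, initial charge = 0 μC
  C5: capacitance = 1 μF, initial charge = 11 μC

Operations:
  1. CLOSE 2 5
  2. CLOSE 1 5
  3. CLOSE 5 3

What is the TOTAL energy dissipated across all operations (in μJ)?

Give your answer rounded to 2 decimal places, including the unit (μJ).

Initial: C1(2μF, Q=8μC, V=4.00V), C2(5μF, Q=11μC, V=2.20V), C3(3μF, Q=6μC, V=2.00V), C4(1μF, Q=0μC, V=0.00V), C5(1μF, Q=11μC, V=11.00V)
Op 1: CLOSE 2-5: Q_total=22.00, C_total=6.00, V=3.67; Q2=18.33, Q5=3.67; dissipated=32.267
Op 2: CLOSE 1-5: Q_total=11.67, C_total=3.00, V=3.89; Q1=7.78, Q5=3.89; dissipated=0.037
Op 3: CLOSE 5-3: Q_total=9.89, C_total=4.00, V=2.47; Q5=2.47, Q3=7.42; dissipated=1.338
Total dissipated: 33.642 μJ

Answer: 33.64 μJ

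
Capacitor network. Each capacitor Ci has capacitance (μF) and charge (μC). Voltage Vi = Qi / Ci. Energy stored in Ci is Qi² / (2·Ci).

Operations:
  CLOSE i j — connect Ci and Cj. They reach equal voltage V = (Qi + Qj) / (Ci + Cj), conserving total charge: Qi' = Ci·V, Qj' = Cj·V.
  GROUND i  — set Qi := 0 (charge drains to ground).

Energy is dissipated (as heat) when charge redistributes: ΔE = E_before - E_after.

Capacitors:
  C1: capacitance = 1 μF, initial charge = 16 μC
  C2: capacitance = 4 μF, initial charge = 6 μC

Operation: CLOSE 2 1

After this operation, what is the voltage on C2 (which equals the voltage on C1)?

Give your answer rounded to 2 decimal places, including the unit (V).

Answer: 4.40 V

Derivation:
Initial: C1(1μF, Q=16μC, V=16.00V), C2(4μF, Q=6μC, V=1.50V)
Op 1: CLOSE 2-1: Q_total=22.00, C_total=5.00, V=4.40; Q2=17.60, Q1=4.40; dissipated=84.100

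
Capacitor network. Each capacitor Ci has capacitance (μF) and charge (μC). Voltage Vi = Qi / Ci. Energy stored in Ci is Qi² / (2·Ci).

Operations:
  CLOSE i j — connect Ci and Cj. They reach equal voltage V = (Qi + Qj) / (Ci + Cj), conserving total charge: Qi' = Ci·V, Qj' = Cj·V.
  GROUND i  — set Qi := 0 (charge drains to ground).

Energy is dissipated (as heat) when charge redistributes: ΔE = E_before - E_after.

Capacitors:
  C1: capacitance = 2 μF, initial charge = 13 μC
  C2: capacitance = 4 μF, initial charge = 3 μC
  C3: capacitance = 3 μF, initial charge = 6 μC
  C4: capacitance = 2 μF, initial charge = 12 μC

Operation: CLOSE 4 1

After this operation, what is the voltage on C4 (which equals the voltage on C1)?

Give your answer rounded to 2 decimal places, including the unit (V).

Initial: C1(2μF, Q=13μC, V=6.50V), C2(4μF, Q=3μC, V=0.75V), C3(3μF, Q=6μC, V=2.00V), C4(2μF, Q=12μC, V=6.00V)
Op 1: CLOSE 4-1: Q_total=25.00, C_total=4.00, V=6.25; Q4=12.50, Q1=12.50; dissipated=0.125

Answer: 6.25 V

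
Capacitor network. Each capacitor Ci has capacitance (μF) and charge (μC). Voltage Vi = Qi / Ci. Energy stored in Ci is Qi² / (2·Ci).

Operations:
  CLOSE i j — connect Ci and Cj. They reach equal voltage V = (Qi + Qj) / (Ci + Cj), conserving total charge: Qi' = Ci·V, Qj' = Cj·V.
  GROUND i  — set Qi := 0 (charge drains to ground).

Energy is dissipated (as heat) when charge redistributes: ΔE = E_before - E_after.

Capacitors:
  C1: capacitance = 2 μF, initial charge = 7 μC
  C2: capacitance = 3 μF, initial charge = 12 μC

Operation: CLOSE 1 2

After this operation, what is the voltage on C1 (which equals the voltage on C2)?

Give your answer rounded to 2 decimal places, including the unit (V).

Answer: 3.80 V

Derivation:
Initial: C1(2μF, Q=7μC, V=3.50V), C2(3μF, Q=12μC, V=4.00V)
Op 1: CLOSE 1-2: Q_total=19.00, C_total=5.00, V=3.80; Q1=7.60, Q2=11.40; dissipated=0.150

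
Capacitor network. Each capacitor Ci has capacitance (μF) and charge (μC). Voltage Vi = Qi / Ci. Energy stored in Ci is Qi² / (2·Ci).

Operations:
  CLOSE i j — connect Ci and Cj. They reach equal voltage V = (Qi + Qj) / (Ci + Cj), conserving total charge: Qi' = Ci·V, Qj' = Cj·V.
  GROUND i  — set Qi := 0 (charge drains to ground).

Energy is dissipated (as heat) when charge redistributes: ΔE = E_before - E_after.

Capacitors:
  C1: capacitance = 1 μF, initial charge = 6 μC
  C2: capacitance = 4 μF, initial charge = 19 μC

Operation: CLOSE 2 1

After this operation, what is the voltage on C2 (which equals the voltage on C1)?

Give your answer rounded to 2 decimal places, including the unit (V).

Initial: C1(1μF, Q=6μC, V=6.00V), C2(4μF, Q=19μC, V=4.75V)
Op 1: CLOSE 2-1: Q_total=25.00, C_total=5.00, V=5.00; Q2=20.00, Q1=5.00; dissipated=0.625

Answer: 5.00 V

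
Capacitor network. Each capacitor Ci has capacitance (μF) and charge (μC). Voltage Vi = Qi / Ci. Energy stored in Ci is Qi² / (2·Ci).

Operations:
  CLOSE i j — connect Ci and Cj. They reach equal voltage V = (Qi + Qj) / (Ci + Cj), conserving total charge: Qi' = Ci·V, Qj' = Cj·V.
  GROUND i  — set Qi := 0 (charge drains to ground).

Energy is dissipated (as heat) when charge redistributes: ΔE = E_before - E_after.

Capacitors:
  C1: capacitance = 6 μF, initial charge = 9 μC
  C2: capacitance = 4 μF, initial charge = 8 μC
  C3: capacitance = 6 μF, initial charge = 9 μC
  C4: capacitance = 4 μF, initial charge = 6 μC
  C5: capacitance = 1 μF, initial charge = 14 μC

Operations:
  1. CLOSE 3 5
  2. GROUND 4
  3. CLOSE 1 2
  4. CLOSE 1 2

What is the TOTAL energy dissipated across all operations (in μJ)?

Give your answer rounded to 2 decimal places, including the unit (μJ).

Answer: 71.76 μJ

Derivation:
Initial: C1(6μF, Q=9μC, V=1.50V), C2(4μF, Q=8μC, V=2.00V), C3(6μF, Q=9μC, V=1.50V), C4(4μF, Q=6μC, V=1.50V), C5(1μF, Q=14μC, V=14.00V)
Op 1: CLOSE 3-5: Q_total=23.00, C_total=7.00, V=3.29; Q3=19.71, Q5=3.29; dissipated=66.964
Op 2: GROUND 4: Q4=0; energy lost=4.500
Op 3: CLOSE 1-2: Q_total=17.00, C_total=10.00, V=1.70; Q1=10.20, Q2=6.80; dissipated=0.300
Op 4: CLOSE 1-2: Q_total=17.00, C_total=10.00, V=1.70; Q1=10.20, Q2=6.80; dissipated=0.000
Total dissipated: 71.764 μJ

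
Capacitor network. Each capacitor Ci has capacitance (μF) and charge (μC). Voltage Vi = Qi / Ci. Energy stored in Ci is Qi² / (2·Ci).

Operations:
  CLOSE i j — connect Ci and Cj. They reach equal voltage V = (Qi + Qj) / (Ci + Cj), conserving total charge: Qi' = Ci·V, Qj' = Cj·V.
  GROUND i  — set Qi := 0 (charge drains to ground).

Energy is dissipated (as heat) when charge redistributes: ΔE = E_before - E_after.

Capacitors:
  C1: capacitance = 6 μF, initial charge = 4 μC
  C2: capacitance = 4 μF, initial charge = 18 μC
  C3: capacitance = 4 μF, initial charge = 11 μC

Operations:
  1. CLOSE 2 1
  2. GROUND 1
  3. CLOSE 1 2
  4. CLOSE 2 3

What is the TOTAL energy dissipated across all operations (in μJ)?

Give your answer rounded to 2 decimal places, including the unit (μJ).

Initial: C1(6μF, Q=4μC, V=0.67V), C2(4μF, Q=18μC, V=4.50V), C3(4μF, Q=11μC, V=2.75V)
Op 1: CLOSE 2-1: Q_total=22.00, C_total=10.00, V=2.20; Q2=8.80, Q1=13.20; dissipated=17.633
Op 2: GROUND 1: Q1=0; energy lost=14.520
Op 3: CLOSE 1-2: Q_total=8.80, C_total=10.00, V=0.88; Q1=5.28, Q2=3.52; dissipated=5.808
Op 4: CLOSE 2-3: Q_total=14.52, C_total=8.00, V=1.81; Q2=7.26, Q3=7.26; dissipated=3.497
Total dissipated: 41.458 μJ

Answer: 41.46 μJ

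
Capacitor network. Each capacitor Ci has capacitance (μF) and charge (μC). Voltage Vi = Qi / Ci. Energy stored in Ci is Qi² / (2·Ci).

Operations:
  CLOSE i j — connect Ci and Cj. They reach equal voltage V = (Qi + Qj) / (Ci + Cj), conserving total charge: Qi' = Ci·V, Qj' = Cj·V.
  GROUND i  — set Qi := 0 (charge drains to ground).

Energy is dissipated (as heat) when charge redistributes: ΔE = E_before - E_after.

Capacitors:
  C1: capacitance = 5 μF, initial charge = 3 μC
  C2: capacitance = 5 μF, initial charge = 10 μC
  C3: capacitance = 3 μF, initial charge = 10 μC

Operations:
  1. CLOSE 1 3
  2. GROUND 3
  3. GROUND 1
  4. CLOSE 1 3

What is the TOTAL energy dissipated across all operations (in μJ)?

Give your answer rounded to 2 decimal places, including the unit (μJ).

Initial: C1(5μF, Q=3μC, V=0.60V), C2(5μF, Q=10μC, V=2.00V), C3(3μF, Q=10μC, V=3.33V)
Op 1: CLOSE 1-3: Q_total=13.00, C_total=8.00, V=1.62; Q1=8.12, Q3=4.88; dissipated=7.004
Op 2: GROUND 3: Q3=0; energy lost=3.961
Op 3: GROUND 1: Q1=0; energy lost=6.602
Op 4: CLOSE 1-3: Q_total=0.00, C_total=8.00, V=0.00; Q1=0.00, Q3=0.00; dissipated=0.000
Total dissipated: 17.567 μJ

Answer: 17.57 μJ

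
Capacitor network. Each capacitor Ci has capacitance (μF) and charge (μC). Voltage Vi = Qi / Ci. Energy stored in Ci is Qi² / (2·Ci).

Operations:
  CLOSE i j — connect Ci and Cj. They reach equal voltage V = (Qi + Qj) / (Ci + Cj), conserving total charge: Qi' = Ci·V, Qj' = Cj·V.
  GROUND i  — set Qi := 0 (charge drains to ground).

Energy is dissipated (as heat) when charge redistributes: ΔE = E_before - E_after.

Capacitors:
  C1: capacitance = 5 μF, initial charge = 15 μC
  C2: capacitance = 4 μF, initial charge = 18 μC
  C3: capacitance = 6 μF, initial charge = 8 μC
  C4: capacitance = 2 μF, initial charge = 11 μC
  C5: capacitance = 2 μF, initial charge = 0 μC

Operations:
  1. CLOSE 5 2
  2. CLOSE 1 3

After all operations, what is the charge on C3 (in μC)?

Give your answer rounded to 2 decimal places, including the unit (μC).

Initial: C1(5μF, Q=15μC, V=3.00V), C2(4μF, Q=18μC, V=4.50V), C3(6μF, Q=8μC, V=1.33V), C4(2μF, Q=11μC, V=5.50V), C5(2μF, Q=0μC, V=0.00V)
Op 1: CLOSE 5-2: Q_total=18.00, C_total=6.00, V=3.00; Q5=6.00, Q2=12.00; dissipated=13.500
Op 2: CLOSE 1-3: Q_total=23.00, C_total=11.00, V=2.09; Q1=10.45, Q3=12.55; dissipated=3.788
Final charges: Q1=10.45, Q2=12.00, Q3=12.55, Q4=11.00, Q5=6.00

Answer: 12.55 μC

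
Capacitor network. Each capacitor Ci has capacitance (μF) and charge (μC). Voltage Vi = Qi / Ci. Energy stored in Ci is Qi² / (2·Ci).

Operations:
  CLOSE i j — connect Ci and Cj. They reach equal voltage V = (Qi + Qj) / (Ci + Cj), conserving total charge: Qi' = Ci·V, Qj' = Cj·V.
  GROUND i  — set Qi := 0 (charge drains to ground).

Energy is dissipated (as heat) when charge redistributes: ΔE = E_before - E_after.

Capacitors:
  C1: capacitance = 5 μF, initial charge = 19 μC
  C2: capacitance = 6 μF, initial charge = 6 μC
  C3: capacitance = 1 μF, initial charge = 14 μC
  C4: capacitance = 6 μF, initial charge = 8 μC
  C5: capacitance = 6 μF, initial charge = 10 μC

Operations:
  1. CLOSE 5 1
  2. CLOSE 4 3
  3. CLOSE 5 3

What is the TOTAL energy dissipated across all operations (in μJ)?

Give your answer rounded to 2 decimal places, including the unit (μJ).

Initial: C1(5μF, Q=19μC, V=3.80V), C2(6μF, Q=6μC, V=1.00V), C3(1μF, Q=14μC, V=14.00V), C4(6μF, Q=8μC, V=1.33V), C5(6μF, Q=10μC, V=1.67V)
Op 1: CLOSE 5-1: Q_total=29.00, C_total=11.00, V=2.64; Q5=15.82, Q1=13.18; dissipated=6.206
Op 2: CLOSE 4-3: Q_total=22.00, C_total=7.00, V=3.14; Q4=18.86, Q3=3.14; dissipated=68.762
Op 3: CLOSE 5-3: Q_total=18.96, C_total=7.00, V=2.71; Q5=16.25, Q3=2.71; dissipated=0.110
Total dissipated: 75.078 μJ

Answer: 75.08 μJ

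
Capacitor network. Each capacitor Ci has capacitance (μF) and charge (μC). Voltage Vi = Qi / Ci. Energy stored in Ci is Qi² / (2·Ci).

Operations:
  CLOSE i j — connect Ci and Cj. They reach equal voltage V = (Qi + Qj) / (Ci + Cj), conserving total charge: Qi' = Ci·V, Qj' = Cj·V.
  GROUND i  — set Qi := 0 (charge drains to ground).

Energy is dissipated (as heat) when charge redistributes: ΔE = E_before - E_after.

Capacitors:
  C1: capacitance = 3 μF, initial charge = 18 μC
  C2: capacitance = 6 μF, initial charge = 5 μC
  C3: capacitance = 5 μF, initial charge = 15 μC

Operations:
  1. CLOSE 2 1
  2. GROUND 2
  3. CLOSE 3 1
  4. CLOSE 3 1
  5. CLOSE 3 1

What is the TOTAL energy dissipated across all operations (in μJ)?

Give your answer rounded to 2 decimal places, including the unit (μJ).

Answer: 46.47 μJ

Derivation:
Initial: C1(3μF, Q=18μC, V=6.00V), C2(6μF, Q=5μC, V=0.83V), C3(5μF, Q=15μC, V=3.00V)
Op 1: CLOSE 2-1: Q_total=23.00, C_total=9.00, V=2.56; Q2=15.33, Q1=7.67; dissipated=26.694
Op 2: GROUND 2: Q2=0; energy lost=19.593
Op 3: CLOSE 3-1: Q_total=22.67, C_total=8.00, V=2.83; Q3=14.17, Q1=8.50; dissipated=0.185
Op 4: CLOSE 3-1: Q_total=22.67, C_total=8.00, V=2.83; Q3=14.17, Q1=8.50; dissipated=0.000
Op 5: CLOSE 3-1: Q_total=22.67, C_total=8.00, V=2.83; Q3=14.17, Q1=8.50; dissipated=0.000
Total dissipated: 46.472 μJ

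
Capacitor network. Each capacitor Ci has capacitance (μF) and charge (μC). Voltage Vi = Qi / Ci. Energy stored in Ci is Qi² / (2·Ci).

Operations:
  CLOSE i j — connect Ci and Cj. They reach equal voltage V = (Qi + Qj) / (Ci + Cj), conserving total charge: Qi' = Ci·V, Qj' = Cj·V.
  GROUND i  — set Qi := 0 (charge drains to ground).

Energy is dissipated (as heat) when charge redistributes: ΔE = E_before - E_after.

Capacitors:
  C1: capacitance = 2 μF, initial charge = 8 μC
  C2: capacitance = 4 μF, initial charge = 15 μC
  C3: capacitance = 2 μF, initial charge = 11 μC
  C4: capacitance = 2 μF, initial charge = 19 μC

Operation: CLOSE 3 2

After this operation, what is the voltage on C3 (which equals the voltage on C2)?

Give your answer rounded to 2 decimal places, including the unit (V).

Answer: 4.33 V

Derivation:
Initial: C1(2μF, Q=8μC, V=4.00V), C2(4μF, Q=15μC, V=3.75V), C3(2μF, Q=11μC, V=5.50V), C4(2μF, Q=19μC, V=9.50V)
Op 1: CLOSE 3-2: Q_total=26.00, C_total=6.00, V=4.33; Q3=8.67, Q2=17.33; dissipated=2.042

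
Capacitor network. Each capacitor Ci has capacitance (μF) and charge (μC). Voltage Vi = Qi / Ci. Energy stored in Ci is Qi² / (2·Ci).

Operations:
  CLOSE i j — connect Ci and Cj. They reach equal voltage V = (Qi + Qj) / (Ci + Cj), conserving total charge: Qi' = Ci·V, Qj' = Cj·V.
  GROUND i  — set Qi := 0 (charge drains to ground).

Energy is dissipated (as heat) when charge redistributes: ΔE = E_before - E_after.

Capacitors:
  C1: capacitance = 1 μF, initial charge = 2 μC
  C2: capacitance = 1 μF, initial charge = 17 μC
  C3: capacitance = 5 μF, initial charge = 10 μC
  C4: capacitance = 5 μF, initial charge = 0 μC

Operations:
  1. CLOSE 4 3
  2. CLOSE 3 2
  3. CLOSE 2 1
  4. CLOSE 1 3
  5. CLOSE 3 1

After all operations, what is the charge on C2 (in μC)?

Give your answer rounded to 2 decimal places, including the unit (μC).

Initial: C1(1μF, Q=2μC, V=2.00V), C2(1μF, Q=17μC, V=17.00V), C3(5μF, Q=10μC, V=2.00V), C4(5μF, Q=0μC, V=0.00V)
Op 1: CLOSE 4-3: Q_total=10.00, C_total=10.00, V=1.00; Q4=5.00, Q3=5.00; dissipated=5.000
Op 2: CLOSE 3-2: Q_total=22.00, C_total=6.00, V=3.67; Q3=18.33, Q2=3.67; dissipated=106.667
Op 3: CLOSE 2-1: Q_total=5.67, C_total=2.00, V=2.83; Q2=2.83, Q1=2.83; dissipated=0.694
Op 4: CLOSE 1-3: Q_total=21.17, C_total=6.00, V=3.53; Q1=3.53, Q3=17.64; dissipated=0.289
Op 5: CLOSE 3-1: Q_total=21.17, C_total=6.00, V=3.53; Q3=17.64, Q1=3.53; dissipated=0.000
Final charges: Q1=3.53, Q2=2.83, Q3=17.64, Q4=5.00

Answer: 2.83 μC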